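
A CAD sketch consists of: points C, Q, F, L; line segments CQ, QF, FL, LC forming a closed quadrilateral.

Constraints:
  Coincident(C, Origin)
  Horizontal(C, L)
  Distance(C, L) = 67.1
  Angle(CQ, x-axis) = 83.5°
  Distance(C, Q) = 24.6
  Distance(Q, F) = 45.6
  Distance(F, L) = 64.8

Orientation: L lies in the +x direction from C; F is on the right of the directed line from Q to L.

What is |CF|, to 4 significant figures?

21.85

C is at the origin; C and L share the same y with |CL| = 67.1 and L in +x, so L = (67.1, 0). CQ runs at 83.5° with |CQ| = 24.6, so Q = (2.785, 24.44). F is determined by |QF| = 45.6 and |FL| = 64.8 together: it lies at the intersection of circle(Q, 45.6) and circle(L, 64.8). With |QL| = 68.80, the foot of the radical line on QL is 19.00 from Q and the perpendicular offset is √(45.6² − 19.00²) = 41.45. Taking the right-of-QL solution: F = (5.817, -21.06).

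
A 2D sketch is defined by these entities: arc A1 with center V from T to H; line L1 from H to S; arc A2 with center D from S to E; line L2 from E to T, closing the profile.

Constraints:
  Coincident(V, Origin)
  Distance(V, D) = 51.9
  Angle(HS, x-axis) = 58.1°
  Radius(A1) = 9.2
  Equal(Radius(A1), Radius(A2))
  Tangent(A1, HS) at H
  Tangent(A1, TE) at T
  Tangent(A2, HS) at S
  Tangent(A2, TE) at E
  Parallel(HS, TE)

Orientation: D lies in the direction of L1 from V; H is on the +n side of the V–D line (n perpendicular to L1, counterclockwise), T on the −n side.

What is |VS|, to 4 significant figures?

52.71

The slot axis is L1's direction at 58.1°, so u = (cos 58.1°, sin 58.1°) = (0.5284, 0.8490) and n = (−sin 58.1°, cos 58.1°) = (-0.8490, 0.5284). V is at the origin and D lies 51.9 along u from V, so D = 51.9·u = (27.43, 44.06). Tangency of A1 to both parallel lines with radius 9.2 puts H and T at V ± 9.2·n: H = (-7.811, 4.862), T = (7.811, -4.862). Equal radii place S and E the same way about D: S = D + 9.2·n = (19.62, 48.92), E = D − 9.2·n = (35.24, 39.20). Then |VS| = |S − V| = 52.71.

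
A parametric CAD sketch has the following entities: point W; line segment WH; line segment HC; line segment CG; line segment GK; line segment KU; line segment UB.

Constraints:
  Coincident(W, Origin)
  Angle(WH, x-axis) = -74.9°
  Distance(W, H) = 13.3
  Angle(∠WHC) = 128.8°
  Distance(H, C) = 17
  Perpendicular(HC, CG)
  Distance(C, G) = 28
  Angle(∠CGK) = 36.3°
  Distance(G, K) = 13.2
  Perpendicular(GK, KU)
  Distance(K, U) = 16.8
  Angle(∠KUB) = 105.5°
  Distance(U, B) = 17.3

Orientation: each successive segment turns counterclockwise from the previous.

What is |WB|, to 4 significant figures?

45.32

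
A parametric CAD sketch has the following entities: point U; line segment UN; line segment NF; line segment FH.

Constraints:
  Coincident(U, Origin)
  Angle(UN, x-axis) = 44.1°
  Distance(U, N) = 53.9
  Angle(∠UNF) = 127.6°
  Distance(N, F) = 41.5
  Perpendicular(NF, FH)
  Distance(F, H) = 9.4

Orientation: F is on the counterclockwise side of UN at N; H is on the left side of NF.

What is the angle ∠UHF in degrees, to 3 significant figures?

114°

U is at the origin; UN runs at 44.1° with length 53.9, so N = 53.9·(cos 44.1°, sin 44.1°) = (38.7, 37.5). ∠UNF = 127.6°, so NF runs at 44.1° + (180° − 127.6°) = 96.5° from the x-axis; with |NF| = 41.5, F = N + 41.5·(cos 96.5°, sin 96.5°) = (34.0, 78.7). NF is perpendicular to FH; with |FH| = 9.4 on the left of NF, H = F + 9.4·(-0.994, -0.113) = (24.7, 77.7). Then cos ∠UHF = HU·HF / (|HU||HF|), giving 114°.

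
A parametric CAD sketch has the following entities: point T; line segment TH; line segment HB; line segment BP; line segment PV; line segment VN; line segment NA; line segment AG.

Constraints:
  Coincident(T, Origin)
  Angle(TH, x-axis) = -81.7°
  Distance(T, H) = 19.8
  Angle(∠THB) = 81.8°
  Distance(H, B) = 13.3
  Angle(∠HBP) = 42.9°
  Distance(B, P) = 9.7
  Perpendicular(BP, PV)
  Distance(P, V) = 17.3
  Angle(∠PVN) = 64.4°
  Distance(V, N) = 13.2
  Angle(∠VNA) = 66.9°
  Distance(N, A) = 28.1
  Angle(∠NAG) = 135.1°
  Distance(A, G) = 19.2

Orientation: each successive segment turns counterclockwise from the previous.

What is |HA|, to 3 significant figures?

18.4

∠PVN = 64.4° gives VN at -0.800° from the x-axis; with |VN| = 13.2, N = (12.4, -27.2). ∠VNA = 66.9° gives NA at 112° from the x-axis; with |NA| = 28.1, A = (1.77, -1.18). Then |HA| = |A − H| = 18.4.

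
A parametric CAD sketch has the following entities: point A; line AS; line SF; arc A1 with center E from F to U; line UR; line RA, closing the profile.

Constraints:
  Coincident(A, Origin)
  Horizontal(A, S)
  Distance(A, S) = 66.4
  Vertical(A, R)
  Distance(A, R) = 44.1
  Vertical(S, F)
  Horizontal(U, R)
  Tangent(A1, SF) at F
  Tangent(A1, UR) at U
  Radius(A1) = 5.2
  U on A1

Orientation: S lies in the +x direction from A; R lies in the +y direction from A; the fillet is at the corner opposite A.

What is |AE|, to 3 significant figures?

72.5

A is at the origin; AS is horizontal with |AS| = 66.4 and S on the +x side, so S = (66.4, 0.00). A and R share the same x with |AR| = 44.1 and R on the +y side, so R = (0.00, 44.1). The virtual corner opposite A is at (66.4, 44.1). A1 meets SF tangentially, so EF is at right angles to SF and the tangent condition forces EU to be normal to UR, with radius 5.2, so the center E sits 5.2 in from both sides at E = (61.2, 38.9). Then |AE| = |E − A| = 72.5.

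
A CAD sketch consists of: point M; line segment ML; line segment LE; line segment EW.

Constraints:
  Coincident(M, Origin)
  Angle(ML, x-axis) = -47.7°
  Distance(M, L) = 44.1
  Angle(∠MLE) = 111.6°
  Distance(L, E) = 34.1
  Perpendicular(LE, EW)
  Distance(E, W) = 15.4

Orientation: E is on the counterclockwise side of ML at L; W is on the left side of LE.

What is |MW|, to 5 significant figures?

56.472

M is at the origin; ML runs at -47.7° with length 44.1, so L = 44.1·(cos -47.7°, sin -47.7°) = (29.680, -32.618). ∠MLE = 111.6°, so LE runs at -47.7° + (180° − 111.6°) = 20.700° from the x-axis; with |LE| = 34.1, E = L + 34.1·(cos 20.700°, sin 20.700°) = (61.578, -20.564). The perpendicularity gives EW at right angles to LE; with |EW| = 15.4 on the left of LE, W = E + 15.4·(-0.35347, 0.93544) = (56.135, -6.1584). Then |MW| = |W − M| = 56.472.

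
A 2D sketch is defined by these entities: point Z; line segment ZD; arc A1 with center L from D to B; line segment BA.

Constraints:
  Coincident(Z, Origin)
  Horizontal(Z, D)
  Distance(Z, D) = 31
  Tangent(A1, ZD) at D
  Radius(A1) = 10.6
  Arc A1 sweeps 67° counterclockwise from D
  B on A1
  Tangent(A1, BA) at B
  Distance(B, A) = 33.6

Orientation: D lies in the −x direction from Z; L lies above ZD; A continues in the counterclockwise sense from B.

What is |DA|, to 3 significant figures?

43.8

Z is at the origin; ZD is horizontal with |ZD| = 31.0 and D on the −x side, so D = (-31.0, 0.00). Tangency of A1 to ZD means the radius LD is perpendicular to ZD, so L = D + (0, 10.6) = (-31.0, 10.6). On A1, D sits at bearing -90° from L; a 67° counterclockwise sweep puts B at bearing -23°, so B = L + 10.6·(cos -23°, sin -23°) = (-21.2, 6.46). A1 meets BA tangentially, so LB is at right angles to BA, so BA runs along (−sin -23°, cos -23°); with |BA| = 33.6, A = (-8.11, 37.4). Then |DA| = |A − D| = 43.8.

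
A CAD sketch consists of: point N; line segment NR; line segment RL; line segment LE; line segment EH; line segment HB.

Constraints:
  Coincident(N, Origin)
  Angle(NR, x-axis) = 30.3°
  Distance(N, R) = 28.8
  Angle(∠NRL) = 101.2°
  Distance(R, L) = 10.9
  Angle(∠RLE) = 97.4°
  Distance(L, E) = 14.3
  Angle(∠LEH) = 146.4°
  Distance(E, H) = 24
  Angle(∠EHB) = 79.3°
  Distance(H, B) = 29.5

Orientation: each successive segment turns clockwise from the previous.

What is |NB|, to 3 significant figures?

18.9

N is at the origin; NR runs at 30.3° with length 28.8, so R = (24.9, 14.5). ∠NRL = 101.2° gives RL at -48.5° from the x-axis; with |RL| = 10.9, L = (32.1, 6.37). ∠RLE = 97.4° gives LE at -131° from the x-axis; with |LE| = 14.3, E = (22.7, -4.41). ∠LEH = 146.4° gives EH at -165° from the x-axis; with |EH| = 24.0, H = (-0.461, -10.7). ∠EHB = 79.3° gives HB at 94.6° from the x-axis; with |HB| = 29.5, B = (-2.83, 18.7). Then |NB| = |B − N| = 18.9.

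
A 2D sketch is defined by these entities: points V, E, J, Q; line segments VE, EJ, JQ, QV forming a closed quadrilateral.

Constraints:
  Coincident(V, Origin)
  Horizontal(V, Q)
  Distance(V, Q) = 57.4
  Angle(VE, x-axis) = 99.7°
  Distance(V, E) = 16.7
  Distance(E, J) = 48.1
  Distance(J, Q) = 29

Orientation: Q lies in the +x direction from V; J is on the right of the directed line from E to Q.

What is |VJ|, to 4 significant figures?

36.52

V is at the origin; V and Q share the same y with |VQ| = 57.4 and Q in +x, so Q = (57.4, 0). VE runs at 99.7° with |VE| = 16.7, so E = (-2.814, 16.46). J is determined by |EJ| = 48.1 and |JQ| = 29.0 together: it lies at the intersection of circle(E, 48.1) and circle(Q, 29.0). With |EQ| = 62.42, the foot of the radical line on EQ is 43.01 from E and the perpendicular offset is √(48.1² − 43.01²) = 21.54. Taking the right-of-EQ solution: J = (32.99, -15.66).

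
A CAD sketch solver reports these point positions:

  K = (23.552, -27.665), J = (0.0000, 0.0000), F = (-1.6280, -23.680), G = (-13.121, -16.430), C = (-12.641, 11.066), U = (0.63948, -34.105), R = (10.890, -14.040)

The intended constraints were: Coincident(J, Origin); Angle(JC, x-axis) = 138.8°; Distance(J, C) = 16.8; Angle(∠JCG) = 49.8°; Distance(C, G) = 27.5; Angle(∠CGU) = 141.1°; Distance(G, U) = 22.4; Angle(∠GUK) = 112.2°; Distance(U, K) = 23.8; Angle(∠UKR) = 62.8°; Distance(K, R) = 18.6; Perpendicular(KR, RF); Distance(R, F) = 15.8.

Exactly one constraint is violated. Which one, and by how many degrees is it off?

Perpendicular(KR, RF) — off by 5.30°.

J = (0.00, 0.00) ✓; JC at 138.8° ✓; |JC| = 16.80 ✓; ∠JCG = 49.80° ✓; |CG| = 27.50 ✓; ∠CGU = 141.1° ✓; |GU| = 22.40 ✓; ∠GUK = 112.2° ✓; |UK| = 23.80 ✓; ∠UKR = 62.80° ✓; |KR| = 18.60 ✓; ∠(KR, RF) = 84.70° ✗; |RF| = 15.80 ✓.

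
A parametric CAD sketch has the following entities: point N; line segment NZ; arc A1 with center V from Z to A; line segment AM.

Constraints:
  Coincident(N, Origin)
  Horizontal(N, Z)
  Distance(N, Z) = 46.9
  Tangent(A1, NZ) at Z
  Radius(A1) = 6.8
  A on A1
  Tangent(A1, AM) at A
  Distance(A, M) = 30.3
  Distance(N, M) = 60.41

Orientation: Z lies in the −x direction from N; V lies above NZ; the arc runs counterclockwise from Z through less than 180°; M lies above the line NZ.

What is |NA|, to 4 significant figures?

41.13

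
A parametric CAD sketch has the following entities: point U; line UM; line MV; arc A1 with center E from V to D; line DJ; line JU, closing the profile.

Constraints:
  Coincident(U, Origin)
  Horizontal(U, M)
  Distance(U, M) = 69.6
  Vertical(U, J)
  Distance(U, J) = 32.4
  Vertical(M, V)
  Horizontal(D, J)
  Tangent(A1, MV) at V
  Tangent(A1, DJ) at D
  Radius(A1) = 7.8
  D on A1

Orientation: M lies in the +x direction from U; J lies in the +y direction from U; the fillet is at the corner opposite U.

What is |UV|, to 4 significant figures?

73.82

U is at the origin; U and M share the same y with |UM| = 69.6 and M on the +x side, so M = (69.60, 0.000). U and J share the same x with |UJ| = 32.4 and J on the +y side, so J = (0.000, 32.40). The virtual corner opposite U is at (69.60, 32.40). Since A1 is tangent to MV there, EV ⟂ MV and tangency of A1 to DJ means the radius ED is perpendicular to DJ, with radius 7.8, so the center E sits 7.8 in from both sides at E = (61.80, 24.60). That places the tangent points at V = (69.60, 24.60) on MV and D = (61.80, 32.40) on DJ. Then |UV| = |V − U| = 73.82.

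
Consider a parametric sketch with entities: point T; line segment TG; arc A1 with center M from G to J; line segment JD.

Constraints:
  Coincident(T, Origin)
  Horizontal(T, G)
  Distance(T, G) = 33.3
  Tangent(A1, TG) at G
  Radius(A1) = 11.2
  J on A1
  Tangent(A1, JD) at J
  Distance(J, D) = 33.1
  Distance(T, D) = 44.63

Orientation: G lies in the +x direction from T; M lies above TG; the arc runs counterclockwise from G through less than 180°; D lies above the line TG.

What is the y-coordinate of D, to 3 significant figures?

41.6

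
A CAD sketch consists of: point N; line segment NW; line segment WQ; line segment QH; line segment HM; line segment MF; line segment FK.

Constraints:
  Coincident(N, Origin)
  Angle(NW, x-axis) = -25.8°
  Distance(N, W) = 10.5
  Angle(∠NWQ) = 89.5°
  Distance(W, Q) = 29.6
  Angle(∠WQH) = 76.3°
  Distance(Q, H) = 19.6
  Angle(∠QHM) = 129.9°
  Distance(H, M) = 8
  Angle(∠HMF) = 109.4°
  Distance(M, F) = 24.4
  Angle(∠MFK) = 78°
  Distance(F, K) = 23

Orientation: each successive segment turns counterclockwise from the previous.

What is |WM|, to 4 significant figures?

28.74

N is at the origin; NW runs at -25.8° with length 10.5, so W = (9.453, -4.570). ∠NWQ = 89.5° gives WQ at 64.70° from the x-axis; with |WQ| = 29.6, Q = (22.10, 22.19). ∠WQH = 76.3° gives QH at 168.4° from the x-axis; with |QH| = 19.6, H = (2.903, 26.13). ∠QHM = 129.9° gives HM at -141.5° from the x-axis; with |HM| = 8.0, M = (-3.357, 21.15). Then |WM| = |M − W| = 28.74.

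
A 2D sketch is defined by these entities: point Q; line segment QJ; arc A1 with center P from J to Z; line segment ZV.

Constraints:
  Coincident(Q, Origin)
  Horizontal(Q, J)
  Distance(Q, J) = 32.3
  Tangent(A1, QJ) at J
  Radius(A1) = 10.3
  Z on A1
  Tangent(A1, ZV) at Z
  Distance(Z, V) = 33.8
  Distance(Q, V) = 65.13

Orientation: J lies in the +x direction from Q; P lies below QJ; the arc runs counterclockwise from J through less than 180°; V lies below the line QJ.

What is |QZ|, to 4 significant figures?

31.39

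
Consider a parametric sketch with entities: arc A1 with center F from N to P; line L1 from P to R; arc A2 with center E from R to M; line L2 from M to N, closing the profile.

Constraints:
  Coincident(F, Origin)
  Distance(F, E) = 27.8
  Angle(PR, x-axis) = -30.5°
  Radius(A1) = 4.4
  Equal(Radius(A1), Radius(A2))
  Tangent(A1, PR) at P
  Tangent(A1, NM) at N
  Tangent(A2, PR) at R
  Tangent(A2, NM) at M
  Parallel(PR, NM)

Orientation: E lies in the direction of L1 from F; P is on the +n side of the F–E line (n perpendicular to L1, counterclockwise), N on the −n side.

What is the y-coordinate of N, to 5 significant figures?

-3.7912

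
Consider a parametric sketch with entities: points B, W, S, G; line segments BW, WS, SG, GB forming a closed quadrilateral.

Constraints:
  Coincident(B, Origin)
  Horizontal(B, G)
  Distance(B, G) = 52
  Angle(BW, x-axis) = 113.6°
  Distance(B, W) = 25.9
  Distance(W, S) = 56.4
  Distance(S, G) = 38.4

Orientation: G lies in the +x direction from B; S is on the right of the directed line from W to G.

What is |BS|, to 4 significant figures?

31.29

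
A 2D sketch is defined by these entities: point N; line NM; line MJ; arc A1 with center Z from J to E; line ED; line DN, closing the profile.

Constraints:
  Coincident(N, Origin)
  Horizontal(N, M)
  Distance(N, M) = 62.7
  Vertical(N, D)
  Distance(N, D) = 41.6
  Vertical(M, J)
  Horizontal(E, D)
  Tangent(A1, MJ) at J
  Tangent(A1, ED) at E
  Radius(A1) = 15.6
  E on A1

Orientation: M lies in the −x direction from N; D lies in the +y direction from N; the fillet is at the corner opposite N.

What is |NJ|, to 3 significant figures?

67.9

The virtual corner opposite N is at (-62.7, 41.6). Since A1 is tangent to MJ there, ZJ ⟂ MJ and A1 meets ED tangentially, so ZE is at right angles to ED, with radius 15.6, so the center Z sits 15.6 in from both sides at Z = (-47.1, 26.0). That places the tangent points at J = (-62.7, 26.0) on MJ and E = (-47.1, 41.6) on ED. Then |NJ| = |J − N| = 67.9.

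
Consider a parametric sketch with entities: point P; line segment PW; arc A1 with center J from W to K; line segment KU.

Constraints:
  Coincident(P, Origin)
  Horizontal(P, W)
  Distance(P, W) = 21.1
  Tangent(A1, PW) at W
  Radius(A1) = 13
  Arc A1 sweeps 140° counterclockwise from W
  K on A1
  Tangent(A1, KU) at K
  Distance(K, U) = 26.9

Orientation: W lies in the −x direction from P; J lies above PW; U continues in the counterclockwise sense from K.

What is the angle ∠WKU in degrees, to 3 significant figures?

110°

On A1, W sits at bearing -90° from J; a 140° counterclockwise sweep puts K at bearing 50°, so K = J + 13.0·(cos 50°, sin 50°) = (-12.7, 23.0). The tangent condition forces JK to be normal to KU, so KU runs along (−sin 50°, cos 50°); with |KU| = 26.9, U = (-33.4, 40.2). Then cos ∠WKU = KW·KU / (|KW||KU|), giving 110°.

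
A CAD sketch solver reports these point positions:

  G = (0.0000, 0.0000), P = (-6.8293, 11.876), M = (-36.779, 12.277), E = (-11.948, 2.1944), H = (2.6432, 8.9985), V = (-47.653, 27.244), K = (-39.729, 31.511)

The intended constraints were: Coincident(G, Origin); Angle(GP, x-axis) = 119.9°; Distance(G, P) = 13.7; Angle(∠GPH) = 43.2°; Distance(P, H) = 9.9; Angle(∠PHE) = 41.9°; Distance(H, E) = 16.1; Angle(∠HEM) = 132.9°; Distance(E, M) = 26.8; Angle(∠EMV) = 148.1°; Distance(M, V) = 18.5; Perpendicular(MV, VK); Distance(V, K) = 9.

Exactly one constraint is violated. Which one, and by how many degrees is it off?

Perpendicular(MV, VK) — off by 7.70°.

G = (0.00, 0.00) ✓; GP at 119.9° ✓; |GP| = 13.70 ✓; ∠GPH = 43.20° ✓; |PH| = 9.900 ✓; ∠PHE = 41.90° ✓; |HE| = 16.10 ✓; ∠HEM = 132.9° ✓; |EM| = 26.80 ✓; ∠EMV = 148.1° ✓; |MV| = 18.50 ✓; ∠(MV, VK) = 97.70° ✗; |VK| = 9.000 ✓.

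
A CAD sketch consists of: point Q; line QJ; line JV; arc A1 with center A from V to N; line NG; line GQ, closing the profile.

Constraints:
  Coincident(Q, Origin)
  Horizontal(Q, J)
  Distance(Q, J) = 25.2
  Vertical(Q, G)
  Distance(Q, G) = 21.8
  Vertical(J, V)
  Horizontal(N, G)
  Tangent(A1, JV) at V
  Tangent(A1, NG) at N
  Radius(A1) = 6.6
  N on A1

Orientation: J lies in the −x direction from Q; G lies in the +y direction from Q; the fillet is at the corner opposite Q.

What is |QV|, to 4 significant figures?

29.43

The virtual corner opposite Q is at (-25.20, 21.80). Since A1 is tangent to JV there, AV ⟂ JV and the tangent condition forces AN to be normal to NG, with radius 6.6, so the center A sits 6.6 in from both sides at A = (-18.60, 15.20). That places the tangent points at V = (-25.20, 15.20) on JV and N = (-18.60, 21.80) on NG. Then |QV| = |V − Q| = 29.43.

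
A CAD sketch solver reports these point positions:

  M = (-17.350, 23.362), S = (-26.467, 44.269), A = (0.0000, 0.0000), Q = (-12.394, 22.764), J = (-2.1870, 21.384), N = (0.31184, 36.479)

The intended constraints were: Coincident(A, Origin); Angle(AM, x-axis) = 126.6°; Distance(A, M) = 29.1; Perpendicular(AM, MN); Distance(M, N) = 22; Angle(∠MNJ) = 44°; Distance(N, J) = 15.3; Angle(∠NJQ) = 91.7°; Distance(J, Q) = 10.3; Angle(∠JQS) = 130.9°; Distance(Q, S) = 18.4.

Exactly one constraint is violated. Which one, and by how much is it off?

Distance(Q, S) = 18.4 — off by 7.30.

A = (0.00, 0.00) ✓; AM at 126.6° ✓; |AM| = 29.10 ✓; ∠(AM, MN) = 90.00° ✓; |MN| = 22.00 ✓; ∠MNJ = 44.00° ✓; |NJ| = 15.30 ✓; ∠NJQ = 91.70° ✓; |JQ| = 10.30 ✓; ∠JQS = 130.9° ✓; |QS| = 25.70 ✗.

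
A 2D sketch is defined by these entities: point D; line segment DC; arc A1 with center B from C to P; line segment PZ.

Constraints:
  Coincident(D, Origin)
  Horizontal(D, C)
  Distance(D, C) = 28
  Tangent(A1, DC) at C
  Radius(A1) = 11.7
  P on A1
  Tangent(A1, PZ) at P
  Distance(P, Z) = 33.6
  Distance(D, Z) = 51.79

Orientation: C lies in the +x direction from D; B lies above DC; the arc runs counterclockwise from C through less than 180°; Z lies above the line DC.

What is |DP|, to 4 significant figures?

42.00

D is at the origin; D and C share the same y with |DC| = 28.0 and C on the +x side, so C = (28.00, 0.000). The tangent condition forces BC to be normal to DC, so B = C + (0, 11.7) = (28.00, 11.70). Since BP ⟂ PZ (tangency), |BZ| = √(11.7² + 33.6²) = 35.58 regardless of where P sits on A1. So Z lies on both circle(D, 51.79) and circle(B, 35.58); the above-DC intersection is Z = (22.18, 46.80). P is the foot of the tangent from Z: P = (38.27, 17.30).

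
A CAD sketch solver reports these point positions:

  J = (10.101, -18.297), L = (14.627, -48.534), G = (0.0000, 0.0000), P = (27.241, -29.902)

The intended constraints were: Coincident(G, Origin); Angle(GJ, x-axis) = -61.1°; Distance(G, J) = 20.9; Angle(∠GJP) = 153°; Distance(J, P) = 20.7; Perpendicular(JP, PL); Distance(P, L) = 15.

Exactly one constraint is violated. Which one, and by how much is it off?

Distance(P, L) = 15 — off by 7.50.

G = (0.00, 0.00) ✓; GJ at -61.10° ✓; |GJ| = 20.90 ✓; ∠GJP = 153.0° ✓; |JP| = 20.70 ✓; ∠(JP, PL) = 90.00° ✓; |PL| = 22.50 ✗.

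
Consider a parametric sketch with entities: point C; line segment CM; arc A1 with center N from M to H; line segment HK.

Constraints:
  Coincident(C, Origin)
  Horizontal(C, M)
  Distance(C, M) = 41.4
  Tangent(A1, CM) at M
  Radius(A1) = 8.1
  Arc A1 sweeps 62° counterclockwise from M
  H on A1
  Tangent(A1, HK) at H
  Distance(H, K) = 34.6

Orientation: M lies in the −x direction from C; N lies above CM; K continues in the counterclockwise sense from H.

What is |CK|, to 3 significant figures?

39.2

C is at the origin; C and M share the same y with |CM| = 41.4 and M on the −x side, so M = (-41.4, 0.00). A1 meets CM tangentially, so NM is at right angles to CM, so N = M + (0, 8.1) = (-41.4, 8.10). On A1, M sits at bearing -90° from N; a 62° counterclockwise sweep puts H at bearing -28°, so H = N + 8.1·(cos -28°, sin -28°) = (-34.2, 4.30). Since A1 is tangent to HK there, NH ⟂ HK, so HK runs along (−sin -28°, cos -28°); with |HK| = 34.6, K = (-18.0, 34.8). Then |CK| = |K − C| = 39.2.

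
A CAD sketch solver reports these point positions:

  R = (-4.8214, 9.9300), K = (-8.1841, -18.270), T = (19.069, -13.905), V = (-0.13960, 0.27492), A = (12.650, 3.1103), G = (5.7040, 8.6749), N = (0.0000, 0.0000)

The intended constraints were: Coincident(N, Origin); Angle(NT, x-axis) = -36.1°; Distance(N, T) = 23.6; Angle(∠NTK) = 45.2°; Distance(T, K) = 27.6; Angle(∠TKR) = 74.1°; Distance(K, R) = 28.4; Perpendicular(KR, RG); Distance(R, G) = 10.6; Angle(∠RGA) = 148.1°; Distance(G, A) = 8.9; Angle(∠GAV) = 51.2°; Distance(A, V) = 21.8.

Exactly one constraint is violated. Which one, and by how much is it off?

Distance(A, V) = 21.8 — off by 8.70.

N = (0.00, 0.00) ✓; NT at -36.10° ✓; |NT| = 23.60 ✓; ∠NTK = 45.20° ✓; |TK| = 27.60 ✓; ∠TKR = 74.10° ✓; |KR| = 28.40 ✓; ∠(KR, RG) = 90.00° ✓; |RG| = 10.60 ✓; ∠RGA = 148.1° ✓; |GA| = 8.900 ✓; ∠GAV = 51.20° ✓; |AV| = 13.10 ✗.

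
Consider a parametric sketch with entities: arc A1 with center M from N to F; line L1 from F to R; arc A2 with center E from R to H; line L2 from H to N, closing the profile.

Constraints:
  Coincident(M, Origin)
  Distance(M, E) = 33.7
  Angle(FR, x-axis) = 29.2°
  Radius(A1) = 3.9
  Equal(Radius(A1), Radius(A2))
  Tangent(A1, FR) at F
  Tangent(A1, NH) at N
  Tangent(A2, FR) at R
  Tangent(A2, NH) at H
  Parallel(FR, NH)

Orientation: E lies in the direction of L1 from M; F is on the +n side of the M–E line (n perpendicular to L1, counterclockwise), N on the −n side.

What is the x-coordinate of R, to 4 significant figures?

27.51

Tangency of A1 to both parallel lines with radius 3.9 puts F and N at M ± 3.9·n: F = (-1.903, 3.404), N = (1.903, -3.404). Equal radii place R and H the same way about E: R = E + 3.9·n = (27.51, 19.85), H = E − 3.9·n = (31.32, 13.04). So R.x = 27.51.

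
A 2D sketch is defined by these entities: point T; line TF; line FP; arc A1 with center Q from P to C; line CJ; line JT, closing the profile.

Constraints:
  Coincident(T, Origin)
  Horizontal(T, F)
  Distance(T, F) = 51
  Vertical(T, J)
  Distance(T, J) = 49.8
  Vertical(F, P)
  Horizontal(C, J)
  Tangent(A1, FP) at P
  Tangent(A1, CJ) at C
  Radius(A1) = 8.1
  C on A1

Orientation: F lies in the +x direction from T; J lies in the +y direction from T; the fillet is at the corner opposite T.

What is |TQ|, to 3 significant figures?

59.8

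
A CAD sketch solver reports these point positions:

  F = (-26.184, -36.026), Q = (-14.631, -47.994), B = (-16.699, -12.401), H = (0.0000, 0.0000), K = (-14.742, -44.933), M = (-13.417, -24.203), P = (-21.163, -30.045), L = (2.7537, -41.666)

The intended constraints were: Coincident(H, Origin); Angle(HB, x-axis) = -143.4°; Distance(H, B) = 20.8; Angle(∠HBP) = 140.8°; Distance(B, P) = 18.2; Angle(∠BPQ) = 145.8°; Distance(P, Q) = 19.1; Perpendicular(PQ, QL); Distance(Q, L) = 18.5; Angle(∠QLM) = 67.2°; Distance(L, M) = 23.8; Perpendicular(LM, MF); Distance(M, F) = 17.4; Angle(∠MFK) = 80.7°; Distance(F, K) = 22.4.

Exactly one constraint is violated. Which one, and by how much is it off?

Distance(F, K) = 22.4 — off by 7.90.

H = (0.00, 0.00) ✓; HB at -143.4° ✓; |HB| = 20.80 ✓; ∠HBP = 140.8° ✓; |BP| = 18.20 ✓; ∠BPQ = 145.8° ✓; |PQ| = 19.10 ✓; ∠(PQ, QL) = 90.00° ✓; |QL| = 18.50 ✓; ∠QLM = 67.20° ✓; |LM| = 23.80 ✓; ∠(LM, MF) = 90.00° ✓; |MF| = 17.40 ✓; ∠MFK = 80.70° ✓; |FK| = 14.50 ✗.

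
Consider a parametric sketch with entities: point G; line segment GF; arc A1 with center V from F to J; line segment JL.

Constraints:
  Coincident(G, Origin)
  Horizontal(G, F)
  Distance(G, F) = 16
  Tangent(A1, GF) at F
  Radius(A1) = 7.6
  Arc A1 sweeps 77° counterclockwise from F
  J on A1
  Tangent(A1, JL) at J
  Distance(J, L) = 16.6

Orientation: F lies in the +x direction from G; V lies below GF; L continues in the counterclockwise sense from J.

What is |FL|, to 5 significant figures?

24.717

G is at the origin; G and F share the same y with |GF| = 16.0 and F on the +x side, so F = (16.000, 0.0000). Tangency of A1 to GF means the radius VF is perpendicular to GF, so V = F + (0, -7.6) = (16.000, -7.6000). On A1, F sits at bearing 90° from V; a 77° counterclockwise sweep puts J at bearing 167°, so J = V + 7.6·(cos 167°, sin 167°) = (8.5948, -5.8904). Tangency of A1 to JL means the radius VJ is perpendicular to JL, so JL runs along (−sin 167°, cos 167°); with |JL| = 16.6, L = (4.8606, -22.065). Then |FL| = |L − F| = 24.717.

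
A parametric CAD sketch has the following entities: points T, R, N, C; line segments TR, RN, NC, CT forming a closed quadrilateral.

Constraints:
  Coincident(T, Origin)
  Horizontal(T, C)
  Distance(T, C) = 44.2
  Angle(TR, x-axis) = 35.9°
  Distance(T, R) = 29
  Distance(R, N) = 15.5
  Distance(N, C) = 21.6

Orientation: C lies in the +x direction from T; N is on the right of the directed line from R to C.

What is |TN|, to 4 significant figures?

22.71

T is at the origin; TC is horizontal with |TC| = 44.2 and C in +x, so C = (44.2, 0). TR runs at 35.9° with |TR| = 29.0, so R = (23.49, 17.00). N is determined by |RN| = 15.5 and |NC| = 21.6 together: it lies at the intersection of circle(R, 15.5) and circle(C, 21.6). With |RC| = 26.80, the foot of the radical line on RC is 9.175 from R and the perpendicular offset is √(15.5² − 9.175²) = 12.49. Taking the right-of-RC solution: N = (22.65, 1.527).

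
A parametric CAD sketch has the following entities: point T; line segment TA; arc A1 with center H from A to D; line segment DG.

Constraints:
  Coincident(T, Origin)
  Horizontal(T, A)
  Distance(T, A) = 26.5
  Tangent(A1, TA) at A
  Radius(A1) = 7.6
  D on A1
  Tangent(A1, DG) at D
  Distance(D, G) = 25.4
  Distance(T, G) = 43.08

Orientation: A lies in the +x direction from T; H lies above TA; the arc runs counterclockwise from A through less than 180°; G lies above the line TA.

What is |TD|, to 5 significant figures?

35.167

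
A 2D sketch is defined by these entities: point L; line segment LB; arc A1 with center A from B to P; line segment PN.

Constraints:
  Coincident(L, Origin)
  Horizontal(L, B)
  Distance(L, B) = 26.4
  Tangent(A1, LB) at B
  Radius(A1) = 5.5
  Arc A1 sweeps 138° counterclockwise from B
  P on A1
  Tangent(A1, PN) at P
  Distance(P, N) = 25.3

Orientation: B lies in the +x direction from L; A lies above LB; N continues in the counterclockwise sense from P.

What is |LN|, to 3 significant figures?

28.8

L is at the origin; LB is horizontal with |LB| = 26.4 and B on the +x side, so B = (26.4, 0.00). The tangent condition forces AB to be normal to LB, so A = B + (0, 5.5) = (26.4, 5.50). On A1, B sits at bearing -90° from A; a 138° counterclockwise sweep puts P at bearing 48°, so P = A + 5.5·(cos 48°, sin 48°) = (30.1, 9.59). Tangency of A1 to PN means the radius AP is perpendicular to PN, so PN runs along (−sin 48°, cos 48°); with |PN| = 25.3, N = (11.3, 26.5). Then |LN| = |N − L| = 28.8.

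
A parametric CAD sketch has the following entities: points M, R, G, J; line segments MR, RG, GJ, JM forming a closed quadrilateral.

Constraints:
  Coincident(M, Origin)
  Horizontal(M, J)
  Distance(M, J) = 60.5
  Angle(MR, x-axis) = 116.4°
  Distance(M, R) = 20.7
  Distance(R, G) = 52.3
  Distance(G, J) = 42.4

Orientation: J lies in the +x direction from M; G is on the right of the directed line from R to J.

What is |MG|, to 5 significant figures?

32.489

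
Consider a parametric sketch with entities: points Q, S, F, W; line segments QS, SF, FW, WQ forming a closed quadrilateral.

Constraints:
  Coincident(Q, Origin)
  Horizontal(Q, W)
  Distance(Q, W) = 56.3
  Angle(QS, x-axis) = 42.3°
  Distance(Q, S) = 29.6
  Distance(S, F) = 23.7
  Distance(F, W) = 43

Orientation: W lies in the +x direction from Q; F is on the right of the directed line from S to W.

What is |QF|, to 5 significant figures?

13.534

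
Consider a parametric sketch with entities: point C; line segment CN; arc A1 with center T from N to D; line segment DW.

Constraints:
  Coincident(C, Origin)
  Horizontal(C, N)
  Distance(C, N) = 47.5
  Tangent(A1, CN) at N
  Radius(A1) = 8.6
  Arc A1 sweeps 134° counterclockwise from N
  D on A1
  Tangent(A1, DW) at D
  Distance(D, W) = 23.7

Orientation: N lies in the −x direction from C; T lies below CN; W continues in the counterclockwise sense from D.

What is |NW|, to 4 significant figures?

33.25

C is at the origin; CN is horizontal with |CN| = 47.5 and N on the −x side, so N = (-47.50, 0.000). Since A1 is tangent to CN there, TN ⟂ CN, so T = N + (0, -8.6) = (-47.50, -8.600). On A1, N sits at bearing 90° from T; a 134° counterclockwise sweep puts D at bearing 224°, so D = T + 8.6·(cos 224°, sin 224°) = (-53.69, -14.57). Tangency of A1 to DW means the radius TD is perpendicular to DW, so DW runs along (−sin 224°, cos 224°); with |DW| = 23.7, W = (-37.22, -31.62). Then |NW| = |W − N| = 33.25.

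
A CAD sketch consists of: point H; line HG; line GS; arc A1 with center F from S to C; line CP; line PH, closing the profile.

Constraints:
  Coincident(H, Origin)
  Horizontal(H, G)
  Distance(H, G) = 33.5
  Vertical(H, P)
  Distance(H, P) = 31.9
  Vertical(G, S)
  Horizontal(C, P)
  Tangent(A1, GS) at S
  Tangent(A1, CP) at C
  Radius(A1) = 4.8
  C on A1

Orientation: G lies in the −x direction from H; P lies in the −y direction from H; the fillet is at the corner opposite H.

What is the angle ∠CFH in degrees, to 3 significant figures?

133°

H is at the origin; HG is horizontal with |HG| = 33.5 and G on the −x side, so G = (-33.5, 0.00). H and P share the same x with |HP| = 31.9 and P on the −y side, so P = (0.00, -31.9). The virtual corner opposite H is at (-33.5, -31.9). The tangent condition forces FS to be normal to GS and since A1 is tangent to CP there, FC ⟂ CP, with radius 4.8, so the center F sits 4.8 in from both sides at F = (-28.7, -27.1). That places the tangent points at S = (-33.5, -27.1) on GS and C = (-28.7, -31.9) on CP. Then cos ∠CFH = FC·FH / (|FC||FH|), giving 133°.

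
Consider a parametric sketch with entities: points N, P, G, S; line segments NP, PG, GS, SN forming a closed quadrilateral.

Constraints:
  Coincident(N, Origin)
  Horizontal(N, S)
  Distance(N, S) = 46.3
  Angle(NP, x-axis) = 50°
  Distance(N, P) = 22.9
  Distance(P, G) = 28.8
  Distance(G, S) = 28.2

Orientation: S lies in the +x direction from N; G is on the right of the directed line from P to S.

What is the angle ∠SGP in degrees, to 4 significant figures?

78.65°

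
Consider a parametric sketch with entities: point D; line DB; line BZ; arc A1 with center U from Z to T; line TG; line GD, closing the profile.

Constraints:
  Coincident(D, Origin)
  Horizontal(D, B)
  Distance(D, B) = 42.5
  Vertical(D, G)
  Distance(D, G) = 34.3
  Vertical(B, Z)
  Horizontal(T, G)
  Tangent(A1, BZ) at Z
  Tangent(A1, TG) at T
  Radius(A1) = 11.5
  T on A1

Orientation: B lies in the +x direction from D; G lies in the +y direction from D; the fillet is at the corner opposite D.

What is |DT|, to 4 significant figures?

46.23

D is at the origin; DB is horizontal with |DB| = 42.5 and B on the +x side, so B = (42.50, 0.000). DG is vertical with |DG| = 34.3 and G on the +y side, so G = (0.000, 34.30). The virtual corner opposite D is at (42.50, 34.30). The tangent condition forces UZ to be normal to BZ and the tangent condition forces UT to be normal to TG, with radius 11.5, so the center U sits 11.5 in from both sides at U = (31.00, 22.80). That places the tangent points at Z = (42.50, 22.80) on BZ and T = (31.00, 34.30) on TG. Then |DT| = |T − D| = 46.23.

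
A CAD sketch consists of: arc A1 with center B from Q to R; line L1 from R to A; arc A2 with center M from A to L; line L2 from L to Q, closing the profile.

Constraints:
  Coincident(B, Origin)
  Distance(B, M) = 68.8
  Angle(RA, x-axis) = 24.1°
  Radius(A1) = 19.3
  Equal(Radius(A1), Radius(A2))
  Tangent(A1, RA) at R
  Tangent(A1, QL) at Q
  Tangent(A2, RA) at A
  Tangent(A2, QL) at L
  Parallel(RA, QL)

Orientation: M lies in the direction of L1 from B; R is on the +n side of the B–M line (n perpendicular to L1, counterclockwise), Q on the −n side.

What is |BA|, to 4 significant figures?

71.46

The slot axis is L1's direction at 24.1°, so u = (cos 24.1°, sin 24.1°) = (0.9128, 0.4083) and n = (−sin 24.1°, cos 24.1°) = (-0.4083, 0.9128). B is at the origin and M lies 68.8 along u from B, so M = 68.8·u = (62.80, 28.09). Tangency of A1 to both parallel lines with radius 19.3 puts R and Q at B ± 19.3·n: R = (-7.881, 17.62), Q = (7.881, -17.62). Equal radii place A and L the same way about M: A = M + 19.3·n = (54.92, 45.71), L = M − 19.3·n = (70.68, 10.48). Then |BA| = |A − B| = 71.46.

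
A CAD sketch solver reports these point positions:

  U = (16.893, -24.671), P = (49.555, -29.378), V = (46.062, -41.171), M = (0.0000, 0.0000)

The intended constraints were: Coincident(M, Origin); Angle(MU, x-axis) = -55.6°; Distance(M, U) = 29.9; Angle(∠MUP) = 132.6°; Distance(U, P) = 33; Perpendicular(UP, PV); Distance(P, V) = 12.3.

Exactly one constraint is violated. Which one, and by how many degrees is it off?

Perpendicular(UP, PV) — off by 8.30°.

M = (0.00, 0.00) ✓; MU at -55.60° ✓; |MU| = 29.90 ✓; ∠MUP = 132.6° ✓; |UP| = 33.00 ✓; ∠(UP, PV) = 98.30° ✗; |PV| = 12.30 ✓.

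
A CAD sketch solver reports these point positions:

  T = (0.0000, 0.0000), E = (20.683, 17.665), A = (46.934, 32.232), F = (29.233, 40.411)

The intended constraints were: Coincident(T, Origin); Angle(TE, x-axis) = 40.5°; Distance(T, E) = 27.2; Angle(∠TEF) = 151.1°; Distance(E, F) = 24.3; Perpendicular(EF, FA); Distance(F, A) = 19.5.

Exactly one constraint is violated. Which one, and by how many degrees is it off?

Perpendicular(EF, FA) — off by 4.20°.

T = (0.00, 0.00) ✓; TE at 40.50° ✓; |TE| = 27.20 ✓; ∠TEF = 151.1° ✓; |EF| = 24.30 ✓; ∠(EF, FA) = 94.20° ✗; |FA| = 19.50 ✓.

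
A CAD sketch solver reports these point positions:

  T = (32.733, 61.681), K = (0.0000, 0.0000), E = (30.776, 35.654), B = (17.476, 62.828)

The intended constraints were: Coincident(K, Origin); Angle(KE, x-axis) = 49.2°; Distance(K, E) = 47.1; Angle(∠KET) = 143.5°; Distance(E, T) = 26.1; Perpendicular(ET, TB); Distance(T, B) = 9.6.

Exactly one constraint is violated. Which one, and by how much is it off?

Distance(T, B) = 9.6 — off by 5.70.

K = (0.00, 0.00) ✓; KE at 49.20° ✓; |KE| = 47.10 ✓; ∠KET = 143.5° ✓; |ET| = 26.10 ✓; ∠(ET, TB) = 90.00° ✓; |TB| = 15.30 ✗.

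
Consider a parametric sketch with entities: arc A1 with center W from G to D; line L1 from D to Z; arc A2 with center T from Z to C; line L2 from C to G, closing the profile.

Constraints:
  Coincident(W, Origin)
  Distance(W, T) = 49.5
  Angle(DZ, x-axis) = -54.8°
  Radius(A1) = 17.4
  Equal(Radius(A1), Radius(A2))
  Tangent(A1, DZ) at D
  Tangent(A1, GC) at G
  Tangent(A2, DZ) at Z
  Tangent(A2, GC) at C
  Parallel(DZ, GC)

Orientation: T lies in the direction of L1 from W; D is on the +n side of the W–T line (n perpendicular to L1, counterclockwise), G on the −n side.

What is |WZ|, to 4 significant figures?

52.47

The slot axis is L1's direction at -54.8°, so u = (cos -54.8°, sin -54.8°) = (0.5764, -0.8171) and n = (−sin -54.8°, cos -54.8°) = (0.8171, 0.5764). W is at the origin and T lies 49.5 along u from W, so T = 49.5·u = (28.53, -40.45). Tangency of A1 to both parallel lines with radius 17.4 puts D and G at W ± 17.4·n: D = (14.22, 10.03), G = (-14.22, -10.03). Equal radii place Z and C the same way about T: Z = T + 17.4·n = (42.75, -30.42), C = T − 17.4·n = (14.32, -50.48). Then |WZ| = |Z − W| = 52.47.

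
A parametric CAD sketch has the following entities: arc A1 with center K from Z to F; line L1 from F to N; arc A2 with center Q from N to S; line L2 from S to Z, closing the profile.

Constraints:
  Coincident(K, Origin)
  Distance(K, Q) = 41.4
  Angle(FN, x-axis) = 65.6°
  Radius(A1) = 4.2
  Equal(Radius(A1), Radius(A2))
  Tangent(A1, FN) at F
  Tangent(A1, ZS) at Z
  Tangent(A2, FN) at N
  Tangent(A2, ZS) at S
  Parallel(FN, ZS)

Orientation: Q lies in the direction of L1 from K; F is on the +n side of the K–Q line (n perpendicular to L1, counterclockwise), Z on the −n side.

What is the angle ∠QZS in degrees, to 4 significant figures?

5.793°

Tangency of A1 to both parallel lines with radius 4.2 puts F and Z at K ± 4.2·n: F = (-3.825, 1.735), Z = (3.825, -1.735). Equal radii place N and S the same way about Q: N = Q + 4.2·n = (13.28, 39.44), S = Q − 4.2·n = (20.93, 35.97). Then cos ∠QZS = ZQ·ZS / (|ZQ||ZS|), giving 5.793°.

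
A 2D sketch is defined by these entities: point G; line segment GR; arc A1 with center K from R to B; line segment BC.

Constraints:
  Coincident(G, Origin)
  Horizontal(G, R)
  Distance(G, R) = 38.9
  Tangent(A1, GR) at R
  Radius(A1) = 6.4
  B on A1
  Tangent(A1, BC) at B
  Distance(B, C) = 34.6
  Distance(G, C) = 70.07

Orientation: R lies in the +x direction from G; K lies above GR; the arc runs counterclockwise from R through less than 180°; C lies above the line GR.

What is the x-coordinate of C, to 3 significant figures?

61.7

G is at the origin; G and R share the same y with |GR| = 38.9 and R on the +x side, so R = (38.9, 0.00). A1 meets GR tangentially, so KR is at right angles to GR, so K = R + (0, 6.4) = (38.9, 6.40). Since KB ⟂ BC (tangency), |KC| = √(6.4² + 34.6²) = 35.2 regardless of where B sits on A1. So C lies on both circle(G, 70.07) and circle(K, 35.2); the above-GR intersection is C = (61.7, 33.2). B is the foot of the tangent from C: B = (44.4, 3.21).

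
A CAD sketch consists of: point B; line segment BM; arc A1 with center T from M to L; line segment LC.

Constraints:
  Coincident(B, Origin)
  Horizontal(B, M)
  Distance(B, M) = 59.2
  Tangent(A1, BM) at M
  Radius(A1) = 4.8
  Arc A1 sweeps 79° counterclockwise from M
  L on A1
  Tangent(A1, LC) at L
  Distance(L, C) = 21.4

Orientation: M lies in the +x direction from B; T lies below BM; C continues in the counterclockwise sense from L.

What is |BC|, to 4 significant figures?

56.22

On A1, M sits at bearing 90° from T; a 79° counterclockwise sweep puts L at bearing 169°, so L = T + 4.8·(cos 169°, sin 169°) = (54.49, -3.884). Since A1 is tangent to LC there, TL ⟂ LC, so LC runs along (−sin 169°, cos 169°); with |LC| = 21.4, C = (50.40, -24.89). Then |BC| = |C − B| = 56.22.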